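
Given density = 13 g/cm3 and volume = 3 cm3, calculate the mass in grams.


Using mass = density * volume
Density = 13 g/cm3
Volume = 3 cm3
Mass = 13 * 3
= 39 g

39


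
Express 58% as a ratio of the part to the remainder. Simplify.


Part = 58%, Remainder = 42%
Ratio = 58:42
GCD(58, 42) = 2
Simplify: 29:21 = 29:21

29:21


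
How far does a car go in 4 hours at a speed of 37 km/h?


Using distance = speed * time
Speed = 37 km/h
Time = 4 hours
Distance = 37 * 4
= 148 km

148


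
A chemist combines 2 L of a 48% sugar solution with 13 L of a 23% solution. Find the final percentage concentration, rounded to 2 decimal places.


Solute in mixture 1 = 48% of 2 L = 2*48/100 = 24/25 L
Solute in mixture 2 = 23% of 13 L = 13*23/100 = 299/100 L
Total solute = 24/25 + 299/100 = 79/20 L
Total volume = 2 + 13 = 15 L
Final concentration = 79/20/15 * 100 = 26.33%

26.33


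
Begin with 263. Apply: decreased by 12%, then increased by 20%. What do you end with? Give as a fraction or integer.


Start: 263
Step 1: decrease by 12% => multiply by 88/100
  263 * 88/100 = 5786/25
Step 2: increase by 20% => multiply by 120/100
  5786/25 * 120/100 = 34716/125
Final value = 34716/125

34716/125


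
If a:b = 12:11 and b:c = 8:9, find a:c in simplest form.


Given a:b = 12:11 and b:c = 8:9
Make b consistent. Multiply first ratio by 8: a:b = 96:88
Multiply second ratio by 11: b:c = 88:99
Now b = 88 in both, so a:b:c = 96:88:99
Therefore a:c = 96:99
Simplify by GCD: a:c = 32:33

32:33


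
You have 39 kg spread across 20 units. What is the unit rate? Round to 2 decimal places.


Total kg = 39
Number of units = 20
Unit rate = 39 / 20
= 1.95 kg per unit

1.95


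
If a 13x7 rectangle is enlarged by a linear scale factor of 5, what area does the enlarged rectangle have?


Original dimensions: 13 x 7
Enlargement factor = 5
New width = 13 * 5 = 65
New height = 7 * 5 = 35
New area = 65 * 35 = 2275

2275


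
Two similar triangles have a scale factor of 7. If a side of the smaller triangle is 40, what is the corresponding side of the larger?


Similar triangles have proportional sides
Scale factor = 7
Smaller side = 40
Corresponding larger side = 40 * 7
= 280

280


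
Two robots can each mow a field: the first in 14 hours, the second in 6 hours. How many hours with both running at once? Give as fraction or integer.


Rate of A = 1/14 job per hour
Rate of B = 1/6 job per hour
Combined rate = 1/14 + 1/6
Find common denominator: (6 + 14)/(14*6) = 20/84
Combined rate = 5/21 job per hour
Time together = 1 / (5/21) = 21/5 hours

21/5


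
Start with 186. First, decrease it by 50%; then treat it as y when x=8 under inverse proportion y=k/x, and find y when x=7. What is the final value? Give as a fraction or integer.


Start with 186.
Step 1: Decrease by 50%: 186 * 50/100 = 93
Step 2: Inverse prop: k = (93)*8; new y = k/7 = 93*8/7 = 744/7
Final result = 744/7

744/7


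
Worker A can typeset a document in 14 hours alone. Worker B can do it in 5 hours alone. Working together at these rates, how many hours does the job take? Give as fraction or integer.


Rate of A = 1/14 job per hour
Rate of B = 1/5 job per hour
Combined rate = 1/14 + 1/5
Find common denominator: (5 + 14)/(14*5) = 19/70
Combined rate = 19/70 job per hour
Time together = 1 / (19/70) = 70/19 hours

70/19


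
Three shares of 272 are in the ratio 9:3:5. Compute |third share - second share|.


Total parts = 9 + 3 + 5 = 17
Value per part = 272 / 17 = 16
Shares: 9*16=144, 3*16=48, 5*16=80
Third share = 80, second share = 48
Difference = |80 - 48| = 32

32


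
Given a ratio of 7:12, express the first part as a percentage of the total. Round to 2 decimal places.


Total parts = 7 + 12 = 19
First part fraction = 7/19
Percentage = (7/19) * 100
= 0.368421 * 100
= 36.84%

36.84


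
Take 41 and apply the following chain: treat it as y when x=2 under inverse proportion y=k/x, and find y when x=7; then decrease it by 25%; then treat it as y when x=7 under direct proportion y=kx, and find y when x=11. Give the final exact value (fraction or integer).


Start with 41.
Step 1: Inverse prop: k = (41)*2; new y = k/7 = 41*2/7 = 82/7
Step 2: Decrease by 25%: 82/7 * 75/100 = 123/14
Step 3: Direct prop: k = (123/14)/7; new y = k*11 = 123/14*11/7 = 1353/98
Final result = 1353/98

1353/98


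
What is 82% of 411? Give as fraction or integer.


Compute 82% of 411
Convert percentage: 82% = 82/100
Multiply: 411 * 82/100
= 33702/100
= 16851/50

16851/50


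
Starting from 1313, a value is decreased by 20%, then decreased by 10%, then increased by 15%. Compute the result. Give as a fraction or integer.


Start: 1313
Step 1: decrease by 20% => multiply by 80/100
  1313 * 80/100 = 5252/5
Step 2: decrease by 10% => multiply by 90/100
  5252/5 * 90/100 = 23634/25
Step 3: increase by 15% => multiply by 115/100
  23634/25 * 115/100 = 271791/250
Final value = 271791/250

271791/250


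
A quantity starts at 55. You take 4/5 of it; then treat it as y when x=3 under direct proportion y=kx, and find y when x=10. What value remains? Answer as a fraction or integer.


Start with 55.
Step 1: Take 4/5: 55 * 4/5 = 44
Step 2: Direct prop: k = (44)/3; new y = k*10 = 44*10/3 = 440/3
Final result = 440/3

440/3


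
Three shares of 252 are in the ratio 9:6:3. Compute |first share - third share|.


Total parts = 9 + 6 + 3 = 18
Value per part = 252 / 18 = 14
Shares: 9*14=126, 6*14=84, 3*14=42
First share = 126, third share = 42
Difference = |126 - 42| = 84

84


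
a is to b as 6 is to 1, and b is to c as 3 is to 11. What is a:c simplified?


Given a:b = 6:1 and b:c = 3:11
Make b consistent. Multiply first ratio by 3: a:b = 18:3
Multiply second ratio by 1: b:c = 3:11
Now b = 3 in both, so a:b:c = 18:3:11
Therefore a:c = 18:11
Simplify by GCD: a:c = 18:11

18:11


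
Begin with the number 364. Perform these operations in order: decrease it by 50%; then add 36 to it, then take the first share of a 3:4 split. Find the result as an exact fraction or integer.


Start with 364.
Step 1: Decrease by 50%: 364 * 50/100 = 182
Step 2: Add 36: 182+36=218; split 3:4 first = 218*3/7 = 654/7
Final result = 654/7

654/7


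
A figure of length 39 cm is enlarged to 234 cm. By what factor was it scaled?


Original length = 39 cm
Scaled length = 234 cm
Scale factor = 234 / 39
= 6

6


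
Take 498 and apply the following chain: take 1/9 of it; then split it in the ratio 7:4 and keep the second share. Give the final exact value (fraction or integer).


Start with 498.
Step 1: Take 1/9: 498 * 1/9 = 166/3
Step 2: Split 7:4, second share = 166/3 * 4/11 = 664/33
Final result = 664/33

664/33


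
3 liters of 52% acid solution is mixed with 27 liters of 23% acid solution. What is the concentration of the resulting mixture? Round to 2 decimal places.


Solute in mixture 1 = 52% of 3 L = 3*52/100 = 39/25 L
Solute in mixture 2 = 23% of 27 L = 27*23/100 = 621/100 L
Total solute = 39/25 + 621/100 = 777/100 L
Total volume = 3 + 27 = 30 L
Final concentration = 777/100/30 * 100 = 25.90%

25.90


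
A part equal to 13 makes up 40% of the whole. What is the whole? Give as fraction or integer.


Given: 13 is 40% of the whole
Set up: 13 = 40/100 * whole
whole = 13 * 100 / 40
whole = 1300 / 40
whole = 65/2

65/2


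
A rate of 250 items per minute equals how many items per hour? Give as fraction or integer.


Converting from per minute to per hour
Rate = 250 items per minute
Multiply by 60: 250 * 60
= 15000 items per hour

15000


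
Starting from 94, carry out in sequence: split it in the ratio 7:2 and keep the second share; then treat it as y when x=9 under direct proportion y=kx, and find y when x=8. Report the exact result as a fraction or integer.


Start with 94.
Step 1: Split 7:2, second share = 94 * 2/9 = 188/9
Step 2: Direct prop: k = (188/9)/9; new y = k*8 = 188/9*8/9 = 1504/81
Final result = 1504/81

1504/81


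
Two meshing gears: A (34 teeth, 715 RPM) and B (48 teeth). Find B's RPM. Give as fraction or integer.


Gear ratio: teeth_A * RPM_A = teeth_B * RPM_B
34 * 715 = 48 * RPM_B
24310 = 48 * RPM_B
RPM_B = 24310 / 48
RPM_B = 12155/24

12155/24


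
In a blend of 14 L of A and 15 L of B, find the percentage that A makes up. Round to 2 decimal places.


Volume of A = 14 L
Volume of B = 15 L
Total volume = 14 + 15 = 29 L
Percentage of A = (14/29) * 100
= 48.28%

48.28


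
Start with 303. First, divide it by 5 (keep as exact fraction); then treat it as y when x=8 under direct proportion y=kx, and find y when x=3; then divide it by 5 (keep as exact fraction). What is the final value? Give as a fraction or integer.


Start with 303.
Step 1: Divide by 5: 303 / 5 = 303/5
Step 2: Direct prop: k = (303/5)/8; new y = k*3 = 303/5*3/8 = 909/40
Step 3: Divide by 5: 909/40 / 5 = 909/200
Final result = 909/200

909/200


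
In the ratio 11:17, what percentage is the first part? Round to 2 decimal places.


Total parts = 11 + 17 = 28
First part fraction = 11/28
Percentage = (11/28) * 100
= 0.392857 * 100
= 39.29%

39.29


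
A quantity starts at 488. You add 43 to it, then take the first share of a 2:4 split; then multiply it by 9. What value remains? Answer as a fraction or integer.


Start with 488.
Step 1: Add 43: 488+43=531; split 2:4 first = 531*2/6 = 177
Step 2: Multiply by 9: 177 * 9 = 1593
Final result = 1593

1593


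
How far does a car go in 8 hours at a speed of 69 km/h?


Using distance = speed * time
Speed = 69 km/h
Time = 8 hours
Distance = 69 * 8
= 552 km

552


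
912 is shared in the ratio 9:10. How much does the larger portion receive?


Total parts = 9 + 10 = 19
Value per part = 912 / 19 = 48
First share = 9 * 48 = 432
Second share = 10 * 48 = 480
Larger share = 480

480


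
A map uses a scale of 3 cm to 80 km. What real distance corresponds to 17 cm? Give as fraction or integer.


Map scale: 3 cm = 80 km
Measured distance on map = 17 cm
Set up proportion: 17 * 80 / 3
= 1360 / 3
= 1360/3 km

1360/3


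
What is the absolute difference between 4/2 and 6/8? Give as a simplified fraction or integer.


Simplify: 4/2 = 2 and 6/8 = 3/4
Find common denominator: LCD = 4
Convert: 8/4 and 3/4
Difference = |8 - 3|/4 = 5/4
Simplified = 5/4

5/4


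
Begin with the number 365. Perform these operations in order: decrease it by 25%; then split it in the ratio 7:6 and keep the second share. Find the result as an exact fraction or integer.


Start with 365.
Step 1: Decrease by 25%: 365 * 75/100 = 1095/4
Step 2: Split 7:6, second share = 1095/4 * 6/13 = 3285/26
Final result = 3285/26

3285/26


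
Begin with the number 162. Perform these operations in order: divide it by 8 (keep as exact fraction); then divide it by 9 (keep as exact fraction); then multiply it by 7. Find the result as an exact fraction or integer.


Start with 162.
Step 1: Divide by 8: 162 / 8 = 81/4
Step 2: Divide by 9: 81/4 / 9 = 9/4
Step 3: Multiply by 7: 9/4 * 7 = 63/4
Final result = 63/4

63/4


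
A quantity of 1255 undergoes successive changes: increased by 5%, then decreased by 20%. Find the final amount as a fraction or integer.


Start: 1255
Step 1: increase by 5% => multiply by 105/100
  1255 * 105/100 = 5271/4
Step 2: decrease by 20% => multiply by 80/100
  5271/4 * 80/100 = 5271/5
Final value = 5271/5

5271/5


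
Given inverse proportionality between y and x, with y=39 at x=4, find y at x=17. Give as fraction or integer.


Inverse proportion: y = k/x
Find k: k = 4 * 39 = 156
Compute y at x=17: y = 156/17
y = 156/17

156/17


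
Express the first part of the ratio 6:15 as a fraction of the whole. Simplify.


Total parts = 6 + 15 = 21
First part fraction = 6/21
Simplify: 6/21 = 2/7

2/7


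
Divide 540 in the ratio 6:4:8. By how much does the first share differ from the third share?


Total parts = 6 + 4 + 8 = 18
Value per part = 540 / 18 = 30
Shares: 6*30=180, 4*30=120, 8*30=240
First share = 180, third share = 240
Difference = |180 - 240| = 60

60


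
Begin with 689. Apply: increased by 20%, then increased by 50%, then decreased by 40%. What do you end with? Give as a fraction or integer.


Start: 689
Step 1: increase by 20% => multiply by 120/100
  689 * 120/100 = 4134/5
Step 2: increase by 50% => multiply by 150/100
  4134/5 * 150/100 = 6201/5
Step 3: decrease by 40% => multiply by 60/100
  6201/5 * 60/100 = 18603/25
Final value = 18603/25

18603/25


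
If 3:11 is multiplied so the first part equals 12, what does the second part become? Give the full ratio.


Original ratio: 3:11
First term target: 12
Scale factor = 12 / 3 = 4
Multiply second term: 11 * 4 = 44
Equivalent ratio = 12:44

12:44


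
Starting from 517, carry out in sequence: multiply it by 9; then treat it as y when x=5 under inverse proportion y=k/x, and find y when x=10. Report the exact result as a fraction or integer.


Start with 517.
Step 1: Multiply by 9: 517 * 9 = 4653
Step 2: Inverse prop: k = (4653)*5; new y = k/10 = 4653*5/10 = 4653/2
Final result = 4653/2

4653/2


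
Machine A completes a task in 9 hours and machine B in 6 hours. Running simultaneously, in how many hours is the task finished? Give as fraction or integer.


Rate of A = 1/9 job per hour
Rate of B = 1/6 job per hour
Combined rate = 1/9 + 1/6
Find common denominator: (6 + 9)/(9*6) = 15/54
Combined rate = 5/18 job per hour
Time together = 1 / (5/18) = 18/5 hours

18/5


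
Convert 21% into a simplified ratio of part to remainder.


Part = 21%, Remainder = 79%
Ratio = 21:79
GCD(21, 79) = 1
Simplify: 21:79 = 21:79

21:79


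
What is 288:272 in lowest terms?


Find GCD(288, 272)
GCD = 16
Divide both by 16: 288/16 = 18, 272/16 = 17
Simplified ratio = 18:17

18:17


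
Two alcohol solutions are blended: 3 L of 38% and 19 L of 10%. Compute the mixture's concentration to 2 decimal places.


Solute in mixture 1 = 38% of 3 L = 3*38/100 = 57/50 L
Solute in mixture 2 = 10% of 19 L = 19*10/100 = 19/10 L
Total solute = 57/50 + 19/10 = 76/25 L
Total volume = 3 + 19 = 22 L
Final concentration = 76/25/22 * 100 = 13.82%

13.82


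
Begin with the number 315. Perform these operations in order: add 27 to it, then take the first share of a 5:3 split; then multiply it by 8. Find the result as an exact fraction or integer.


Start with 315.
Step 1: Add 27: 315+27=342; split 5:3 first = 342*5/8 = 855/4
Step 2: Multiply by 8: 855/4 * 8 = 1710
Final result = 1710

1710


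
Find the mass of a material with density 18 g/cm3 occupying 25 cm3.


Using mass = density * volume
Density = 18 g/cm3
Volume = 25 cm3
Mass = 18 * 25
= 450 g

450


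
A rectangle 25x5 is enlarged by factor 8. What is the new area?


Original dimensions: 25 x 5
Enlargement factor = 8
New width = 25 * 8 = 200
New height = 5 * 8 = 40
New area = 200 * 40 = 8000

8000


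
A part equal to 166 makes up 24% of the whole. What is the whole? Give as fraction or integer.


Given: 166 is 24% of the whole
Set up: 166 = 24/100 * whole
whole = 166 * 100 / 24
whole = 16600 / 24
whole = 2075/3

2075/3


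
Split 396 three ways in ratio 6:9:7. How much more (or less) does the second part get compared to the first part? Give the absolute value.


Total parts = 6 + 9 + 7 = 22
Value per part = 396 / 22 = 18
Shares: 6*18=108, 9*18=162, 7*18=126
Second share = 162, first share = 108
Difference = |162 - 108| = 54

54


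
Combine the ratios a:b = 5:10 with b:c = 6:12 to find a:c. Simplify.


Given a:b = 5:10 and b:c = 6:12
Make b consistent. Multiply first ratio by 6: a:b = 30:60
Multiply second ratio by 10: b:c = 60:120
Now b = 60 in both, so a:b:c = 30:60:120
Therefore a:c = 30:120
Simplify by GCD: a:c = 1:4

1:4


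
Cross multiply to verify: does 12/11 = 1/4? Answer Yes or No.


Cross multiply to check 12/11 = 1/4
Left cross product: 12 * 4 = 48
Right cross product: 11 * 1 = 11
48 != 11
Not equal, so proportions differ => No

No


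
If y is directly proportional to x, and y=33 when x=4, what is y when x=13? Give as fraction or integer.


Direct proportion: y = kx
Find k: k = 33/4 = 33/4
Compute y at x=13: y = 33/4 * 13
y = 429/4

429/4


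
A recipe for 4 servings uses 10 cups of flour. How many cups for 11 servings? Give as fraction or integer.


Original: 10 cups for 4 servings
Target servings = 11
Scaling factor = 11/4
New amount = 10 * 11/4
= 110/4
= 55/2 cups

55/2


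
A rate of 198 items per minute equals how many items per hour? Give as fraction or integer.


Converting from per minute to per hour
Rate = 198 items per minute
Multiply by 60: 198 * 60
= 11880 items per hour

11880


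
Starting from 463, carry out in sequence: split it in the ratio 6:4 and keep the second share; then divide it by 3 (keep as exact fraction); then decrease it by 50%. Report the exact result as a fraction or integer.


Start with 463.
Step 1: Split 6:4, second share = 463 * 4/10 = 926/5
Step 2: Divide by 3: 926/5 / 3 = 926/15
Step 3: Decrease by 50%: 926/15 * 50/100 = 463/15
Final result = 463/15

463/15


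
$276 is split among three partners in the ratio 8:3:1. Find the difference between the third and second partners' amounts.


Total parts = 8 + 3 + 1 = 12
Value per part = 276 / 12 = 23
Shares: 8*23=184, 3*23=69, 1*23=23
Third share = 23, second share = 69
Difference = |23 - 69| = 46

46


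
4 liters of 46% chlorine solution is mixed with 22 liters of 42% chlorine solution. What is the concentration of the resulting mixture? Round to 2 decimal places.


Solute in mixture 1 = 46% of 4 L = 4*46/100 = 46/25 L
Solute in mixture 2 = 42% of 22 L = 22*42/100 = 231/25 L
Total solute = 46/25 + 231/25 = 277/25 L
Total volume = 4 + 22 = 26 L
Final concentration = 277/25/26 * 100 = 42.62%

42.62


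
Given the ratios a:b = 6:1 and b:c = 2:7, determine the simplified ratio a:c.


Given a:b = 6:1 and b:c = 2:7
Make b consistent. Multiply first ratio by 2: a:b = 12:2
Multiply second ratio by 1: b:c = 2:7
Now b = 2 in both, so a:b:c = 12:2:7
Therefore a:c = 12:7
Simplify by GCD: a:c = 12:7

12:7


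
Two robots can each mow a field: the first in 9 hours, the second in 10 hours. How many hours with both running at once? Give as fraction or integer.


Rate of A = 1/9 job per hour
Rate of B = 1/10 job per hour
Combined rate = 1/9 + 1/10
Find common denominator: (10 + 9)/(9*10) = 19/90
Combined rate = 19/90 job per hour
Time together = 1 / (19/90) = 90/19 hours

90/19


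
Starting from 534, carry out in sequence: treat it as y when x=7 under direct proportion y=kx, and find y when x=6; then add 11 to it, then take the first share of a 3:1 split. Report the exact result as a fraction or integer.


Start with 534.
Step 1: Direct prop: k = (534)/7; new y = k*6 = 534*6/7 = 3204/7
Step 2: Add 11: 3204/7+11=3281/7; split 3:1 first = 3281/7*3/4 = 9843/28
Final result = 9843/28

9843/28


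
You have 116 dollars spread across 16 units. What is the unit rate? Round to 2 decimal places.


Total dollars = 116
Number of units = 16
Unit rate = 116 / 16
= 7.25 dollars per unit

7.25


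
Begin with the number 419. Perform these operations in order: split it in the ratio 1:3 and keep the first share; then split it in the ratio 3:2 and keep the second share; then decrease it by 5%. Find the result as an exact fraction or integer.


Start with 419.
Step 1: Split 1:3, first share = 419 * 1/4 = 419/4
Step 2: Split 3:2, second share = 419/4 * 2/5 = 419/10
Step 3: Decrease by 5%: 419/10 * 95/100 = 7961/200
Final result = 7961/200

7961/200


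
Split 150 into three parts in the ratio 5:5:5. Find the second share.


Ratio = 5:5:5
Total parts = 5 + 5 + 5 = 15
Value per part = 150 / 15 = 10
First share = 5 * 10 = 50
Middle share = 5 * 10 = 50
Third share = 5 * 10 = 50

50


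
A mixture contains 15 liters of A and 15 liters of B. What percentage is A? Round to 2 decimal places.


Volume of A = 15 L
Volume of B = 15 L
Total volume = 15 + 15 = 30 L
Percentage of A = (15/30) * 100
= 50.00%

50.00


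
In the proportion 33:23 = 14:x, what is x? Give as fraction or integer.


Setting up: 33/23 = 14/x
Cross multiply: 33 * x = 23 * 14
33x = 322
x = 322/33
x = 322/33

322/33


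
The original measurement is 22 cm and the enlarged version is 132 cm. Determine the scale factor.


Original length = 22 cm
Scaled length = 132 cm
Scale factor = 132 / 22
= 6

6


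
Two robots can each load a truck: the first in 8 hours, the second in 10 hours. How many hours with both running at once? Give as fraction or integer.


Rate of A = 1/8 job per hour
Rate of B = 1/10 job per hour
Combined rate = 1/8 + 1/10
Find common denominator: (10 + 8)/(8*10) = 18/80
Combined rate = 9/40 job per hour
Time together = 1 / (9/40) = 40/9 hours

40/9


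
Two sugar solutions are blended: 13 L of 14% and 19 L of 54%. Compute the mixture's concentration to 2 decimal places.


Solute in mixture 1 = 14% of 13 L = 13*14/100 = 91/50 L
Solute in mixture 2 = 54% of 19 L = 19*54/100 = 513/50 L
Total solute = 91/50 + 513/50 = 302/25 L
Total volume = 13 + 19 = 32 L
Final concentration = 302/25/32 * 100 = 37.75%

37.75


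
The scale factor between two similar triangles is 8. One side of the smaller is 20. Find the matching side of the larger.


Similar triangles have proportional sides
Scale factor = 8
Smaller side = 20
Corresponding larger side = 20 * 8
= 160

160


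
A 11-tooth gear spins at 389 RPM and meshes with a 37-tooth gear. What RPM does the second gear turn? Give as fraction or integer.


Gear ratio: teeth_A * RPM_A = teeth_B * RPM_B
11 * 389 = 37 * RPM_B
4279 = 37 * RPM_B
RPM_B = 4279 / 37
RPM_B = 4279/37

4279/37


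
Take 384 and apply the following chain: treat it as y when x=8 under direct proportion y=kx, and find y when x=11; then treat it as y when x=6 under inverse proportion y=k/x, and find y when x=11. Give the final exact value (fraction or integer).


Start with 384.
Step 1: Direct prop: k = (384)/8; new y = k*11 = 384*11/8 = 528
Step 2: Inverse prop: k = (528)*6; new y = k/11 = 528*6/11 = 288
Final result = 288

288


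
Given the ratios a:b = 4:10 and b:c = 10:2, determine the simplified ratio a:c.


Given a:b = 4:10 and b:c = 10:2
Make b consistent. Multiply first ratio by 10: a:b = 40:100
Multiply second ratio by 10: b:c = 100:20
Now b = 100 in both, so a:b:c = 40:100:20
Therefore a:c = 40:20
Simplify by GCD: a:c = 2:1

2:1


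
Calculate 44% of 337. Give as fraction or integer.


Compute 44% of 337
Convert percentage: 44% = 44/100
Multiply: 337 * 44/100
= 14828/100
= 3707/25

3707/25


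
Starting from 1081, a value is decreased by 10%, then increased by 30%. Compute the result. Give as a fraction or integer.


Start: 1081
Step 1: decrease by 10% => multiply by 90/100
  1081 * 90/100 = 9729/10
Step 2: increase by 30% => multiply by 130/100
  9729/10 * 130/100 = 126477/100
Final value = 126477/100

126477/100


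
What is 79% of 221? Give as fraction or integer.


Compute 79% of 221
Convert percentage: 79% = 79/100
Multiply: 221 * 79/100
= 17459/100
= 17459/100

17459/100


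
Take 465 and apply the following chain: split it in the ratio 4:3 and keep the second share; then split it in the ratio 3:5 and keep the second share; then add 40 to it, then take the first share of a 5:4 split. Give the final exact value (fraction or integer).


Start with 465.
Step 1: Split 4:3, second share = 465 * 3/7 = 1395/7
Step 2: Split 3:5, second share = 1395/7 * 5/8 = 6975/56
Step 3: Add 40: 6975/56+40=9215/56; split 5:4 first = 9215/56*5/9 = 46075/504
Final result = 46075/504

46075/504


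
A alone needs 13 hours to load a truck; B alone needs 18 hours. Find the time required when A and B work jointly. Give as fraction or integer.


Rate of A = 1/13 job per hour
Rate of B = 1/18 job per hour
Combined rate = 1/13 + 1/18
Find common denominator: (18 + 13)/(13*18) = 31/234
Combined rate = 31/234 job per hour
Time together = 1 / (31/234) = 234/31 hours

234/31


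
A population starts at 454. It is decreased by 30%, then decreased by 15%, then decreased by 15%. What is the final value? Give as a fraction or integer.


Start: 454
Step 1: decrease by 30% => multiply by 70/100
  454 * 70/100 = 1589/5
Step 2: decrease by 15% => multiply by 85/100
  1589/5 * 85/100 = 27013/100
Step 3: decrease by 15% => multiply by 85/100
  27013/100 * 85/100 = 459221/2000
Final value = 459221/2000

459221/2000


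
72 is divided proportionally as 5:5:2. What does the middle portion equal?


Ratio = 5:5:2
Total parts = 5 + 5 + 2 = 12
Value per part = 72 / 12 = 6
First share = 5 * 6 = 30
Middle share = 5 * 6 = 30
Third share = 2 * 6 = 12

30


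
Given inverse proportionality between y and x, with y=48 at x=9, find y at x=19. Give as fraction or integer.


Inverse proportion: y = k/x
Find k: k = 9 * 48 = 432
Compute y at x=19: y = 432/19
y = 432/19

432/19


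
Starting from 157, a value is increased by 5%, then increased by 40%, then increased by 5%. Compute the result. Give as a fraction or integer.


Start: 157
Step 1: increase by 5% => multiply by 105/100
  157 * 105/100 = 3297/20
Step 2: increase by 40% => multiply by 140/100
  3297/20 * 140/100 = 23079/100
Step 3: increase by 5% => multiply by 105/100
  23079/100 * 105/100 = 484659/2000
Final value = 484659/2000

484659/2000


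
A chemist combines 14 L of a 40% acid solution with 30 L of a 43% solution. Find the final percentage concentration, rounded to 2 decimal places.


Solute in mixture 1 = 40% of 14 L = 14*40/100 = 28/5 L
Solute in mixture 2 = 43% of 30 L = 30*43/100 = 129/10 L
Total solute = 28/5 + 129/10 = 37/2 L
Total volume = 14 + 30 = 44 L
Final concentration = 37/2/44 * 100 = 42.05%

42.05


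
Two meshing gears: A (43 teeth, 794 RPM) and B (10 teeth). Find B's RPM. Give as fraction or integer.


Gear ratio: teeth_A * RPM_A = teeth_B * RPM_B
43 * 794 = 10 * RPM_B
34142 = 10 * RPM_B
RPM_B = 34142 / 10
RPM_B = 17071/5

17071/5


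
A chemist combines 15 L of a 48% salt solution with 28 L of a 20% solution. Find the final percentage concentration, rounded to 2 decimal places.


Solute in mixture 1 = 48% of 15 L = 15*48/100 = 36/5 L
Solute in mixture 2 = 20% of 28 L = 28*20/100 = 28/5 L
Total solute = 36/5 + 28/5 = 64/5 L
Total volume = 15 + 28 = 43 L
Final concentration = 64/5/43 * 100 = 29.77%

29.77


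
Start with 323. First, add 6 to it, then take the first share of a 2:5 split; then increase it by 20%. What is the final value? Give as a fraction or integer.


Start with 323.
Step 1: Add 6: 323+6=329; split 2:5 first = 329*2/7 = 94
Step 2: Increase by 20%: 94 * 120/100 = 564/5
Final result = 564/5

564/5


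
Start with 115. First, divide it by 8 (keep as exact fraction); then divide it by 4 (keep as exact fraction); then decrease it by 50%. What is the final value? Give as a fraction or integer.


Start with 115.
Step 1: Divide by 8: 115 / 8 = 115/8
Step 2: Divide by 4: 115/8 / 4 = 115/32
Step 3: Decrease by 50%: 115/32 * 50/100 = 115/64
Final result = 115/64

115/64


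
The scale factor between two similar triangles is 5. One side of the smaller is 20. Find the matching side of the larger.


Similar triangles have proportional sides
Scale factor = 5
Smaller side = 20
Corresponding larger side = 20 * 5
= 100

100


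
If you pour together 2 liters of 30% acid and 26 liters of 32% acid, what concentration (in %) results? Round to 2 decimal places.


Solute in mixture 1 = 30% of 2 L = 2*30/100 = 3/5 L
Solute in mixture 2 = 32% of 26 L = 26*32/100 = 208/25 L
Total solute = 3/5 + 208/25 = 223/25 L
Total volume = 2 + 26 = 28 L
Final concentration = 223/25/28 * 100 = 31.86%

31.86


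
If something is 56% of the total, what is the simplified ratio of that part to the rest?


Part = 56%, Remainder = 44%
Ratio = 56:44
GCD(56, 44) = 4
Simplify: 14:11 = 14:11

14:11


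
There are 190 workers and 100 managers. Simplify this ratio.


Find GCD(190, 100)
GCD = 10
Divide both by 10: 190/10 = 19, 100/10 = 10
Simplified ratio = 19:10

19:10


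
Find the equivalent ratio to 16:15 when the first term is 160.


Original ratio: 16:15
First term target: 160
Scale factor = 160 / 16 = 10
Multiply second term: 15 * 10 = 150
Equivalent ratio = 160:150

160:150


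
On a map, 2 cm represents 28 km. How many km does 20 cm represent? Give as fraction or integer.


Map scale: 2 cm = 28 km
Measured distance on map = 20 cm
Set up proportion: 20 * 28 / 2
= 560 / 2
= 280 km

280


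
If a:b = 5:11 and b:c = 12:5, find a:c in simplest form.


Given a:b = 5:11 and b:c = 12:5
Make b consistent. Multiply first ratio by 12: a:b = 60:132
Multiply second ratio by 11: b:c = 132:55
Now b = 132 in both, so a:b:c = 60:132:55
Therefore a:c = 60:55
Simplify by GCD: a:c = 12:11

12:11


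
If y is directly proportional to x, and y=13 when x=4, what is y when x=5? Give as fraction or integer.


Direct proportion: y = kx
Find k: k = 13/4 = 13/4
Compute y at x=5: y = 13/4 * 5
y = 65/4

65/4


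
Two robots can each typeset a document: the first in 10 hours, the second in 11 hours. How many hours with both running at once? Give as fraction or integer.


Rate of A = 1/10 job per hour
Rate of B = 1/11 job per hour
Combined rate = 1/10 + 1/11
Find common denominator: (11 + 10)/(10*11) = 21/110
Combined rate = 21/110 job per hour
Time together = 1 / (21/110) = 110/21 hours

110/21


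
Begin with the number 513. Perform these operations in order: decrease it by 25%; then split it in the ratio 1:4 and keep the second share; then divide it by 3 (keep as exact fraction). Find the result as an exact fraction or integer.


Start with 513.
Step 1: Decrease by 25%: 513 * 75/100 = 1539/4
Step 2: Split 1:4, second share = 1539/4 * 4/5 = 1539/5
Step 3: Divide by 3: 1539/5 / 3 = 513/5
Final result = 513/5

513/5


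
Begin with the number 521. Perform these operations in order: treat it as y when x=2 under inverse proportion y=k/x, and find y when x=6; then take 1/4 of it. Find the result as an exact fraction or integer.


Start with 521.
Step 1: Inverse prop: k = (521)*2; new y = k/6 = 521*2/6 = 521/3
Step 2: Take 1/4: 521/3 * 1/4 = 521/12
Final result = 521/12

521/12


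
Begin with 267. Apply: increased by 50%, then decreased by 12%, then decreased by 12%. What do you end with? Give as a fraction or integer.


Start: 267
Step 1: increase by 50% => multiply by 150/100
  267 * 150/100 = 801/2
Step 2: decrease by 12% => multiply by 88/100
  801/2 * 88/100 = 8811/25
Step 3: decrease by 12% => multiply by 88/100
  8811/25 * 88/100 = 193842/625
Final value = 193842/625

193842/625


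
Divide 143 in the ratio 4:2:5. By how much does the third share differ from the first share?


Total parts = 4 + 2 + 5 = 11
Value per part = 143 / 11 = 13
Shares: 4*13=52, 2*13=26, 5*13=65
Third share = 65, first share = 52
Difference = |65 - 52| = 13

13


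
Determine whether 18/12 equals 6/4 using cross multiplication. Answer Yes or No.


Cross multiply to check 18/12 = 6/4
Left cross product: 18 * 4 = 72
Right cross product: 12 * 6 = 72
72 = 72
Equal, so proportions match => Yes

Yes


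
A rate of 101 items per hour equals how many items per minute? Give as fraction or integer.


Converting from per hour to per minute
Rate = 101 items per hour
Divide by 60: 101/60
= 101/60 items per minute

101/60


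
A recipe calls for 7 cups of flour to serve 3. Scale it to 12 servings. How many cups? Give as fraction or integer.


Original: 7 cups for 3 servings
Target servings = 12
Scaling factor = 12/3
New amount = 7 * 12/3
= 84/3
= 28 cups

28


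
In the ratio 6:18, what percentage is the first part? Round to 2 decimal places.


Total parts = 6 + 18 = 24
First part fraction = 6/24
Percentage = (6/24) * 100
= 0.25 * 100
= 25.00%

25.00


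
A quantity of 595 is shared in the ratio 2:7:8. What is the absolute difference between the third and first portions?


Total parts = 2 + 7 + 8 = 17
Value per part = 595 / 17 = 35
Shares: 2*35=70, 7*35=245, 8*35=280
Third share = 280, first share = 70
Difference = |280 - 70| = 210

210


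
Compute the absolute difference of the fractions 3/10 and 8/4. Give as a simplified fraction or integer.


Simplify: 3/10 = 3/10 and 8/4 = 2
Find common denominator: LCD = 10
Convert: 3/10 and 20/10
Difference = |3 - 20|/10 = 17/10
Simplified = 17/10

17/10


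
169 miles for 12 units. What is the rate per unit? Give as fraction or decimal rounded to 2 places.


Total miles = 169
Number of units = 12
Unit rate = 169 / 12
= 14.08 miles per unit

14.08


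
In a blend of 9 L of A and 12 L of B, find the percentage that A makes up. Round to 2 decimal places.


Volume of A = 9 L
Volume of B = 12 L
Total volume = 9 + 12 = 21 L
Percentage of A = (9/21) * 100
= 42.86%

42.86


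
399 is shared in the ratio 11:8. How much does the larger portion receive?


Total parts = 11 + 8 = 19
Value per part = 399 / 19 = 21
First share = 11 * 21 = 231
Second share = 8 * 21 = 168
Larger share = 231

231


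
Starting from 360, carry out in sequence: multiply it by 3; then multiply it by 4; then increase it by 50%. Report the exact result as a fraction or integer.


Start with 360.
Step 1: Multiply by 3: 360 * 3 = 1080
Step 2: Multiply by 4: 1080 * 4 = 4320
Step 3: Increase by 50%: 4320 * 150/100 = 6480
Final result = 6480

6480


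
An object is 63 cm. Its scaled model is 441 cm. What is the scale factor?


Original length = 63 cm
Scaled length = 441 cm
Scale factor = 441 / 63
= 7

7


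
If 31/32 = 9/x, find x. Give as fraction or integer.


Setting up: 31/32 = 9/x
Cross multiply: 31 * x = 32 * 9
31x = 288
x = 288/31
x = 288/31

288/31


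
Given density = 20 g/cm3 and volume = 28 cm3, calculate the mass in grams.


Using mass = density * volume
Density = 20 g/cm3
Volume = 28 cm3
Mass = 20 * 28
= 560 g

560


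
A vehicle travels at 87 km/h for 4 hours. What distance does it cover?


Using distance = speed * time
Speed = 87 km/h
Time = 4 hours
Distance = 87 * 4
= 348 km

348


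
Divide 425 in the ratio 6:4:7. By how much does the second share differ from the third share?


Total parts = 6 + 4 + 7 = 17
Value per part = 425 / 17 = 25
Shares: 6*25=150, 4*25=100, 7*25=175
Second share = 100, third share = 175
Difference = |100 - 175| = 75

75


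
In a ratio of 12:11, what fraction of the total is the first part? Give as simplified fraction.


Total parts = 12 + 11 = 23
First part fraction = 12/23
Simplify: 12/23 = 12/23

12/23


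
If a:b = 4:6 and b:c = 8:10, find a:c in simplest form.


Given a:b = 4:6 and b:c = 8:10
Make b consistent. Multiply first ratio by 8: a:b = 32:48
Multiply second ratio by 6: b:c = 48:60
Now b = 48 in both, so a:b:c = 32:48:60
Therefore a:c = 32:60
Simplify by GCD: a:c = 8:15

8:15


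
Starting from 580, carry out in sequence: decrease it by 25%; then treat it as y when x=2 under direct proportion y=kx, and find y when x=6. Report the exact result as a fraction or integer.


Start with 580.
Step 1: Decrease by 25%: 580 * 75/100 = 435
Step 2: Direct prop: k = (435)/2; new y = k*6 = 435*6/2 = 1305
Final result = 1305

1305


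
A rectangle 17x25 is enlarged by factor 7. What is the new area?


Original dimensions: 17 x 25
Enlargement factor = 7
New width = 17 * 7 = 119
New height = 25 * 7 = 175
New area = 119 * 175 = 20825

20825


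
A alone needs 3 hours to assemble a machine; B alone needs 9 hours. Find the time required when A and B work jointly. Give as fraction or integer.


Rate of A = 1/3 job per hour
Rate of B = 1/9 job per hour
Combined rate = 1/3 + 1/9
Find common denominator: (9 + 3)/(3*9) = 12/27
Combined rate = 4/9 job per hour
Time together = 1 / (4/9) = 9/4 hours

9/4


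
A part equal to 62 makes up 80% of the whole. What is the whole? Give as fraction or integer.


Given: 62 is 80% of the whole
Set up: 62 = 80/100 * whole
whole = 62 * 100 / 80
whole = 6200 / 80
whole = 155/2

155/2


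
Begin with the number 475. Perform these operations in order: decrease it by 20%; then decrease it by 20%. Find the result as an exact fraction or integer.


Start with 475.
Step 1: Decrease by 20%: 475 * 80/100 = 380
Step 2: Decrease by 20%: 380 * 80/100 = 304
Final result = 304

304


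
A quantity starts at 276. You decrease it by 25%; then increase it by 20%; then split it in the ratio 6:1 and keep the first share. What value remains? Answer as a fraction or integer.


Start with 276.
Step 1: Decrease by 25%: 276 * 75/100 = 207
Step 2: Increase by 20%: 207 * 120/100 = 1242/5
Step 3: Split 6:1, first share = 1242/5 * 6/7 = 7452/35
Final result = 7452/35

7452/35


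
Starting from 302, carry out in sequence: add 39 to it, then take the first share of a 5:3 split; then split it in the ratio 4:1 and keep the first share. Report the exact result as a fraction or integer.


Start with 302.
Step 1: Add 39: 302+39=341; split 5:3 first = 341*5/8 = 1705/8
Step 2: Split 4:1, first share = 1705/8 * 4/5 = 341/2
Final result = 341/2

341/2


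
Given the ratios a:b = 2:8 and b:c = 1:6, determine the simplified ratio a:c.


Given a:b = 2:8 and b:c = 1:6
Make b consistent. Multiply first ratio by 1: a:b = 2:8
Multiply second ratio by 8: b:c = 8:48
Now b = 8 in both, so a:b:c = 2:8:48
Therefore a:c = 2:48
Simplify by GCD: a:c = 1:24

1:24


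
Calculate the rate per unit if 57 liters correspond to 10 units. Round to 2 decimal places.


Total liters = 57
Number of units = 10
Unit rate = 57 / 10
= 5.70 liters per unit

5.70


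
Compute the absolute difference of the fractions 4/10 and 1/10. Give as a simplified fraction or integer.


Simplify: 4/10 = 2/5 and 1/10 = 1/10
Find common denominator: LCD = 10
Convert: 4/10 and 1/10
Difference = |4 - 1|/10 = 3/10
Simplified = 3/10

3/10


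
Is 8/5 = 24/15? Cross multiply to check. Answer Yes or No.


Cross multiply to check 8/5 = 24/15
Left cross product: 8 * 15 = 120
Right cross product: 5 * 24 = 120
120 = 120
Equal, so proportions match => Yes

Yes


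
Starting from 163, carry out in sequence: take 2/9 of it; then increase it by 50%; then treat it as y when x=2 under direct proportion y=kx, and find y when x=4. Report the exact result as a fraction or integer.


Start with 163.
Step 1: Take 2/9: 163 * 2/9 = 326/9
Step 2: Increase by 50%: 326/9 * 150/100 = 163/3
Step 3: Direct prop: k = (163/3)/2; new y = k*4 = 163/3*4/2 = 326/3
Final result = 326/3

326/3


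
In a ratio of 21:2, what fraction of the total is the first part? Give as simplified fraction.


Total parts = 21 + 2 = 23
First part fraction = 21/23
Simplify: 21/23 = 21/23

21/23


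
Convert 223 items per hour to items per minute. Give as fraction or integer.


Converting from per hour to per minute
Rate = 223 items per hour
Divide by 60: 223/60
= 223/60 items per minute

223/60


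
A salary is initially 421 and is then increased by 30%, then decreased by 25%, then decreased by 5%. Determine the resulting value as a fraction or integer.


Start: 421
Step 1: increase by 30% => multiply by 130/100
  421 * 130/100 = 5473/10
Step 2: decrease by 25% => multiply by 75/100
  5473/10 * 75/100 = 16419/40
Step 3: decrease by 5% => multiply by 95/100
  16419/40 * 95/100 = 311961/800
Final value = 311961/800

311961/800


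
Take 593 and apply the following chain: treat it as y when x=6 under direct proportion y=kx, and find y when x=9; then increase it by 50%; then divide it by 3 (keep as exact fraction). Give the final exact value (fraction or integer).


Start with 593.
Step 1: Direct prop: k = (593)/6; new y = k*9 = 593*9/6 = 1779/2
Step 2: Increase by 50%: 1779/2 * 150/100 = 5337/4
Step 3: Divide by 3: 5337/4 / 3 = 1779/4
Final result = 1779/4

1779/4


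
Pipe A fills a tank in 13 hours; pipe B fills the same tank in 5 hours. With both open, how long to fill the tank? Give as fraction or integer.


Rate of A = 1/13 job per hour
Rate of B = 1/5 job per hour
Combined rate = 1/13 + 1/5
Find common denominator: (5 + 13)/(13*5) = 18/65
Combined rate = 18/65 job per hour
Time together = 1 / (18/65) = 65/18 hours

65/18
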